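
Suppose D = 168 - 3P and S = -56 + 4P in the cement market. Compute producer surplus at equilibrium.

Producer surplus = 648

Equilibrium: 168 - 3P = -56 + 4P gives P* = 32, Q* = 72.
Supply starts at P = 14 (where S = 0).
PS = ½(32 − 14)(72) = 648.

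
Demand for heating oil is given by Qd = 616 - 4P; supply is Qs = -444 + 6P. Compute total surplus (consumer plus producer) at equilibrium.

Equilibrium: 616 - 4P = -444 + 6P gives P* = 106, Q* = 192.
Demand choke price: P = 154; supply starts at P = 74.
CS = ½(154 − 106)(192) = 4608; PS = ½(106 − 74)(192) = 3072.

Total surplus = 7680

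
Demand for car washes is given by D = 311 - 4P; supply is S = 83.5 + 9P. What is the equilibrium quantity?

Q* = 241

Set D = S: 311 - 4P = 83.5 + 9P.
227.5 = 13P, so P* = 17.5.
Q* = 311 − 4(17.5) = 241.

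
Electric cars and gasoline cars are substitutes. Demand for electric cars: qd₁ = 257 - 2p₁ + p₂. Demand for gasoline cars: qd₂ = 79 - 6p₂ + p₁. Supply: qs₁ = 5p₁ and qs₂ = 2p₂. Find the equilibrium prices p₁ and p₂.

p₁ = 427/11, p₂ = 162/11

Market 1: 257 - 2p₁ + p₂ = 5p₁ → 7p₁ - p₂ = 257.
Market 2: 8p₂ - p₁ = 79.
Eliminating p₂: 8×(1) + 1×(2) gives 55p₁ = 2135, so p₁ = 427/11.
Back-substitute into (2): p₂ = (79 + 1×427/11) / 8 = 162/11.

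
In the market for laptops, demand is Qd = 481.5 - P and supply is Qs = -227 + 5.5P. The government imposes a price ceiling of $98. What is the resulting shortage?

Equilibrium price would be P* = 109, so the ceiling at 98 binds.
At P = 98: Qd = 481.5 − 1(98) = 383.5, Qs = -227 + 5.5(98) = 312.
Shortage = 383.5 − 312 = 71.5.

Shortage = 71.5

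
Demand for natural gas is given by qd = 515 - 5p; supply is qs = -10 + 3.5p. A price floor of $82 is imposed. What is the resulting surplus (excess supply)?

Surplus = 172

Equilibrium price would be p* = 1050/17, so the floor at 82 binds.
At p = 82: qd = 105, qs = 277.
Surplus = 277 − 105 = 172.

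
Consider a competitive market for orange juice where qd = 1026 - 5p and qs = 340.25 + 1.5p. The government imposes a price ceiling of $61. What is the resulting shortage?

Equilibrium price would be p* = 105.5, so the ceiling at 61 binds.
At p = 61: qd = 1026 − 5(61) = 721, qs = 340.25 + 1.5(61) = 431.75.
Shortage = 721 − 431.75 = 289.25.

Shortage = 289.25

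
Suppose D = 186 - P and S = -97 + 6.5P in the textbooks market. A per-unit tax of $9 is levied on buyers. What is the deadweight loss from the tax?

Pre-tax equilibrium: P* = 566/15, Q* = 2224/15.
Tax on buyers shifts demand to D = 186 − 1(P + 9) = 177 - P.
177 - P = -97 + 6.5P gives seller price Ps = 548/15; buyers pay Pb = 548/15 + 9 = 683/15.
New quantity: Q = 186 − 1(683/15) = 2107/15.
DWL = ½ × 9 × (2224/15 − 2107/15) = 35.1.

Deadweight loss = 35.1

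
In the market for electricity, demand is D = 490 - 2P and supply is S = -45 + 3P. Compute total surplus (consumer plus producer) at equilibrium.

Equilibrium: 490 - 2P = -45 + 3P gives P* = 107, Q* = 276.
Demand choke price: P = 245; supply starts at P = 15.
CS = ½(245 − 107)(276) = 19044; PS = ½(107 − 15)(276) = 12696.

Total surplus = 31740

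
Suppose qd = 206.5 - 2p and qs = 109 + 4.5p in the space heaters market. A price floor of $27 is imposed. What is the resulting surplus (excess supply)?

Surplus = 78

Equilibrium price would be p* = 15, so the floor at 27 binds.
At p = 27: qd = 152.5, qs = 230.5.
Surplus = 230.5 − 152.5 = 78.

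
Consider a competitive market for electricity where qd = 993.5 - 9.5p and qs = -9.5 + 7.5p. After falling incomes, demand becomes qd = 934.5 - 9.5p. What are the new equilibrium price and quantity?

p' = 944/17, q' = 13837/34

Original equilibrium: p* = 59, q* = 433.
New equilibrium: 934.5 - 9.5p = -9.5 + 7.5p, so 944 = 17p and p' = 944/17; q' = 934.5 − 9.5(944/17) = 13837/34.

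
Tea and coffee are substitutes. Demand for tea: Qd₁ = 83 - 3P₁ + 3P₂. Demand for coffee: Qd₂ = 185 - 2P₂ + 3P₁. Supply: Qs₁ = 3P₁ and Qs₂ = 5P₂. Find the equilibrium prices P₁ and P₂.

P₁ = 1136/33, P₂ = 453/11

Market 1: 83 - 3P₁ + 3P₂ = 3P₁ → 6P₁ - 3P₂ = 83.
Market 2: 7P₂ - 3P₁ = 185.
Eliminating P₂: 7×(1) + 3×(2) gives 33P₁ = 1136, so P₁ = 1136/33.
Back-substitute into (2): P₂ = (185 + 3×1136/33) / 7 = 453/11.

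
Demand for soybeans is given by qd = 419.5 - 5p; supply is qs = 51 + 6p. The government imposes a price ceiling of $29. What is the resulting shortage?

Equilibrium price would be p* = 33.5, so the ceiling at 29 binds.
At p = 29: qd = 419.5 − 5(29) = 274.5, qs = 51 + 6(29) = 225.
Shortage = 274.5 − 225 = 49.5.

Shortage = 49.5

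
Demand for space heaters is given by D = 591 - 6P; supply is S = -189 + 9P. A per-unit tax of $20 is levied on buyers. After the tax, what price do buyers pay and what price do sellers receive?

Pre-tax equilibrium: P* = 52, Q* = 279.
Tax on buyers shifts demand to D = 591 − 6(P + 20) = 471 - 6P.
471 - 6P = -189 + 9P gives seller price Ps = 44; buyers pay Pb = 44 + 20 = 64.
New quantity: Q = 591 − 6(64) = 207.

Buyers pay $64, sellers receive $44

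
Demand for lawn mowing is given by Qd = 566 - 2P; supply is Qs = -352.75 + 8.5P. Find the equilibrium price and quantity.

P* = 87.5, Q* = 391

Set Qd = Qs: 566 - 2P = -352.75 + 8.5P.
918.75 = 10.5P, so P* = 87.5.
Q* = 566 − 2(87.5) = 391.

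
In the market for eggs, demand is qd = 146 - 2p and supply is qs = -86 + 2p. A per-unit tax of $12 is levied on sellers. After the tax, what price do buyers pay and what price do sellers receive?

Buyers pay $64, sellers receive $52

Pre-tax equilibrium: p* = 58, q* = 30.
Tax on sellers shifts supply to qs = -86 + 2(p − 12) = -110 + 2p.
146 - 2p = -110 + 2p gives buyer price pb = 64; sellers receive ps = 64 − 12 = 52.
New quantity: q = 146 − 2(64) = 18.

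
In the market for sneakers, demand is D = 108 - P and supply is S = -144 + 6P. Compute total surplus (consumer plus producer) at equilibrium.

Total surplus = 3024

Equilibrium: 108 - P = -144 + 6P gives P* = 36, Q* = 72.
Demand choke price: P = 108; supply starts at P = 24.
CS = ½(108 − 36)(72) = 2592; PS = ½(36 − 24)(72) = 432.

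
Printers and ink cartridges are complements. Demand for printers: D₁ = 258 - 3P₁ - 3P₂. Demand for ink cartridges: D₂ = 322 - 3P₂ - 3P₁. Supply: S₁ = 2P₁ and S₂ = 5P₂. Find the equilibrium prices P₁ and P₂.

P₁ = 1098/31, P₂ = 836/31

Market 1: 258 - 3P₁ - 3P₂ = 2P₁ → 5P₁ + 3P₂ = 258.
Market 2: 8P₂ + 3P₁ = 322.
Eliminating P₂: 8×(1) − 3×(2) gives 31P₁ = 1098, so P₁ = 1098/31.
Back-substitute into (2): P₂ = (322 − 3×1098/31) / 8 = 836/31.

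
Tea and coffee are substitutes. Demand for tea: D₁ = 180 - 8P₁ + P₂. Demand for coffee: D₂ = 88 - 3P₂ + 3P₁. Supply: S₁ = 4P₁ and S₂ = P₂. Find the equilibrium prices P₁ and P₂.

P₁ = 808/45, P₂ = 532/15

Market 1: 180 - 8P₁ + P₂ = 4P₁ → 12P₁ - P₂ = 180.
Market 2: 4P₂ - 3P₁ = 88.
Eliminating P₂: 4×(1) + 1×(2) gives 45P₁ = 808, so P₁ = 808/45.
Back-substitute into (2): P₂ = (88 + 3×808/45) / 4 = 532/15.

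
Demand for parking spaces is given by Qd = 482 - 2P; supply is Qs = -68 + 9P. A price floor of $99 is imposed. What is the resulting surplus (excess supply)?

Equilibrium price would be P* = 50, so the floor at 99 binds.
At P = 99: Qd = 284, Qs = 823.
Surplus = 823 − 284 = 539.

Surplus = 539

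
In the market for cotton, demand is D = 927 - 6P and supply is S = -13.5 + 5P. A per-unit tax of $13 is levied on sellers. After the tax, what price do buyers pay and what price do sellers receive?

Buyers pay 2011/22, sellers receive 1725/22

Pre-tax equilibrium: P* = 85.5, Q* = 414.
Tax on sellers shifts supply to S = -13.5 + 5(P − 13) = -78.5 + 5P.
927 - 6P = -78.5 + 5P gives buyer price Pb = 2011/22; sellers receive Ps = 2011/22 − 13 = 1725/22.
New quantity: Q = 927 − 6(2011/22) = 4164/11.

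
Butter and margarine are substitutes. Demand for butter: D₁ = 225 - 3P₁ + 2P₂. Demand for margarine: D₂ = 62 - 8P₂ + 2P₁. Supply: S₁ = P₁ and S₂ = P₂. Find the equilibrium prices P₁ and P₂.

P₁ = 67.15625, P₂ = 21.8125

Market 1: 225 - 3P₁ + 2P₂ = P₁ → 4P₁ - 2P₂ = 225.
Market 2: 9P₂ - 2P₁ = 62.
Eliminating P₂: 9×(1) + 2×(2) gives 32P₁ = 2149, so P₁ = 67.15625.
Back-substitute into (2): P₂ = (62 + 2×67.15625) / 9 = 21.8125.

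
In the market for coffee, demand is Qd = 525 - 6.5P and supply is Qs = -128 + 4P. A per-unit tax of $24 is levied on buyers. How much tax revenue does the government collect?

Pre-tax equilibrium: P* = 1306/21, Q* = 2536/21.
Tax on buyers shifts demand to Qd = 525 − 6.5(P + 24) = 369 - 6.5P.
369 - 6.5P = -128 + 4P gives seller price Ps = 142/3; buyers pay Pb = 142/3 + 24 = 214/3.
New quantity: Q = 525 − 6.5(214/3) = 184/3.
Revenue = 24 × 184/3 = 1472.

Tax revenue = 1472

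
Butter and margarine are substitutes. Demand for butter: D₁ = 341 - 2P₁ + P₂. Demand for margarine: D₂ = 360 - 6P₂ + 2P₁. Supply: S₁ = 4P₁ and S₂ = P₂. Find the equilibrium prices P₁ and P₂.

P₁ = 68.675, P₂ = 71.05

Market 1: 341 - 2P₁ + P₂ = 4P₁ → 6P₁ - P₂ = 341.
Market 2: 7P₂ - 2P₁ = 360.
Eliminating P₂: 7×(1) + 1×(2) gives 40P₁ = 2747, so P₁ = 68.675.
Back-substitute into (2): P₂ = (360 + 2×68.675) / 7 = 71.05.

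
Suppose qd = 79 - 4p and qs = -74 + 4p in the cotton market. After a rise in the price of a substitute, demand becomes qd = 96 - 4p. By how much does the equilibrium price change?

Δp = 2.125

Original equilibrium: p* = 19.125, q* = 2.5.
New equilibrium: 96 - 4p = -74 + 4p, so 170 = 8p and p' = 21.25; q' = 96 − 4(21.25) = 11.
Change in price: 21.25 − 19.125 = 2.125.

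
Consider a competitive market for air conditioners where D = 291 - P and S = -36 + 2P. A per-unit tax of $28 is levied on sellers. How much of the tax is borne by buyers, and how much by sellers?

Pre-tax equilibrium: P* = 109, Q* = 182.
Tax on sellers shifts supply to S = -36 + 2(P − 28) = -92 + 2P.
291 - P = -92 + 2P gives buyer price Pb = 383/3; sellers receive Ps = 383/3 − 28 = 299/3.
New quantity: Q = 291 − 1(383/3) = 490/3.
Buyer burden = 383/3 − 109 = 56/3; seller burden = 109 − 299/3 = 28/3.

Buyers bear 56/3, sellers bear 28/3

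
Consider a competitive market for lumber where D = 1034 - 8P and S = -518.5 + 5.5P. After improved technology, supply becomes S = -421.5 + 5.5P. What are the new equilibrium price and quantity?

P' = 2911/27, Q' = 4630/27

Original equilibrium: P* = 115, Q* = 114.
New equilibrium: 1034 - 8P = -421.5 + 5.5P, so 1455.5 = 13.5P and P' = 2911/27; Q' = 1034 − 8(2911/27) = 4630/27.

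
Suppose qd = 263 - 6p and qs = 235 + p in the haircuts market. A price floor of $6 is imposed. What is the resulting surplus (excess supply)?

Equilibrium price would be p* = 4, so the floor at 6 binds.
At p = 6: qd = 227, qs = 241.
Surplus = 241 − 227 = 14.

Surplus = 14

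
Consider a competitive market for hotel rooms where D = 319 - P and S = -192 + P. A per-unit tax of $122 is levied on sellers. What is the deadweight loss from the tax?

Deadweight loss = 3721

Pre-tax equilibrium: P* = 255.5, Q* = 63.5.
Tax on sellers shifts supply to S = -192 + 1(P − 122) = -314 + P.
319 - P = -314 + P gives buyer price Pb = 316.5; sellers receive Ps = 316.5 − 122 = 194.5.
New quantity: Q = 319 − 1(316.5) = 2.5.
DWL = ½ × 122 × (63.5 − 2.5) = 3721.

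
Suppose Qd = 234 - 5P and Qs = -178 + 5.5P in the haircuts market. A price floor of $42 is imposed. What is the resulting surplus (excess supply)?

Equilibrium price would be P* = 824/21, so the floor at 42 binds.
At P = 42: Qd = 24, Qs = 53.
Surplus = 53 − 24 = 29.

Surplus = 29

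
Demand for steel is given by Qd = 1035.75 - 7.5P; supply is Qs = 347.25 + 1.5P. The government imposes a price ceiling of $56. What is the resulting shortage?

Equilibrium price would be P* = 76.5, so the ceiling at 56 binds.
At P = 56: Qd = 1035.75 − 7.5(56) = 615.75, Qs = 347.25 + 1.5(56) = 431.25.
Shortage = 615.75 − 431.25 = 184.5.

Shortage = 184.5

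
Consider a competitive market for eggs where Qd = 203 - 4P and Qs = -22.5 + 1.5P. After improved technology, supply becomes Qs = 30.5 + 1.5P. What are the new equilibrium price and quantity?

Original equilibrium: P* = 41, Q* = 39.
New equilibrium: 203 - 4P = 30.5 + 1.5P, so 172.5 = 5.5P and P' = 345/11; Q' = 203 − 4(345/11) = 853/11.

P' = 345/11, Q' = 853/11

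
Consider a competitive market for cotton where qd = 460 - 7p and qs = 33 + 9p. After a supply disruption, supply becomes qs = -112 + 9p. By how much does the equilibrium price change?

Δp = 9.0625

Original equilibrium: p* = 26.6875, q* = 273.1875.
New equilibrium: 460 - 7p = -112 + 9p, so 572 = 16p and p' = 35.75; q' = 460 − 7(35.75) = 209.75.
Change in price: 35.75 − 26.6875 = 9.0625.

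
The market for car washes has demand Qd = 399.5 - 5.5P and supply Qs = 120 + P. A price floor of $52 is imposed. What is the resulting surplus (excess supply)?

Surplus = 58.5

Equilibrium price would be P* = 43, so the floor at 52 binds.
At P = 52: Qd = 113.5, Qs = 172.
Surplus = 172 − 113.5 = 58.5.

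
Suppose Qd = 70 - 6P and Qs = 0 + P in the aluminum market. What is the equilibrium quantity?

Set Qd = Qs: 70 - 6P = 0 + P.
70 = 7P, so P* = 10.
Q* = 70 − 6(10) = 10.

Q* = 10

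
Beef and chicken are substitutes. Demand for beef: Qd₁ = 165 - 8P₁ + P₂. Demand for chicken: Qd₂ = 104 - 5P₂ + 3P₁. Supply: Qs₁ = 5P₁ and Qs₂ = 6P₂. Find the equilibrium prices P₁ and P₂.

Market 1: 165 - 8P₁ + P₂ = 5P₁ → 13P₁ - P₂ = 165.
Market 2: 11P₂ - 3P₁ = 104.
Eliminating P₂: 11×(1) + 1×(2) gives 140P₁ = 1919, so P₁ = 1919/140.
Back-substitute into (2): P₂ = (104 + 3×1919/140) / 11 = 1847/140.

P₁ = 1919/140, P₂ = 1847/140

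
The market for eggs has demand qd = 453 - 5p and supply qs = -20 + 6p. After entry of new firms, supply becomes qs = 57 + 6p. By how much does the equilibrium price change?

Δp = -7

Original equilibrium: p* = 43, q* = 238.
New equilibrium: 453 - 5p = 57 + 6p, so 396 = 11p and p' = 36; q' = 453 − 5(36) = 273.
Change in price: 36 − 43 = -7.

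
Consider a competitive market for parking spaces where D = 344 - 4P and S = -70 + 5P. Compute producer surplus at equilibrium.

Equilibrium: 344 - 4P = -70 + 5P gives P* = 46, Q* = 160.
Supply starts at P = 14 (where S = 0).
PS = ½(46 − 14)(160) = 2560.

Producer surplus = 2560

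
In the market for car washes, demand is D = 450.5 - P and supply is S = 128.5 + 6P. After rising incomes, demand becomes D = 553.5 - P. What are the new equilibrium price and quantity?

Original equilibrium: P* = 46, Q* = 404.5.
New equilibrium: 553.5 - P = 128.5 + 6P, so 425 = 7P and P' = 425/7; Q' = 553.5 − 1(425/7) = 6899/14.

P' = 425/7, Q' = 6899/14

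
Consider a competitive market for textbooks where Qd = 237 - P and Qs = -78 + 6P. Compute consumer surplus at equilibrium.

Equilibrium: 237 - P = -78 + 6P gives P* = 45, Q* = 192.
Demand choke price (Qd = 0): P = 237.
CS = ½(237 − 45)(192) = 18432.

Consumer surplus = 18432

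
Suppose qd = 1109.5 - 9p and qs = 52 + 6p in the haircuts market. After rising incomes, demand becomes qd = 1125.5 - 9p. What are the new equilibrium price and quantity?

p' = 2147/30, q' = 481.4

Original equilibrium: p* = 70.5, q* = 475.
New equilibrium: 1125.5 - 9p = 52 + 6p, so 1073.5 = 15p and p' = 2147/30; q' = 1125.5 − 9(2147/30) = 481.4.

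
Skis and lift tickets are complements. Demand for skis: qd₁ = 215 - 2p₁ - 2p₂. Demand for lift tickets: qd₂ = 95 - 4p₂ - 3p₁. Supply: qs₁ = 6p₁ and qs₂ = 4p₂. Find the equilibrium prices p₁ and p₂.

Market 1: 215 - 2p₁ - 2p₂ = 6p₁ → 8p₁ + 2p₂ = 215.
Market 2: 8p₂ + 3p₁ = 95.
Eliminating p₂: 8×(1) − 2×(2) gives 58p₁ = 1530, so p₁ = 765/29.
Back-substitute into (2): p₂ = (95 − 3×765/29) / 8 = 115/58.

p₁ = 765/29, p₂ = 115/58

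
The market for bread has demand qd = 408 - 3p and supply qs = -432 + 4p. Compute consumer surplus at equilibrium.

Equilibrium: 408 - 3p = -432 + 4p gives p* = 120, q* = 48.
Demand choke price (qd = 0): p = 136.
CS = ½(136 − 120)(48) = 384.

Consumer surplus = 384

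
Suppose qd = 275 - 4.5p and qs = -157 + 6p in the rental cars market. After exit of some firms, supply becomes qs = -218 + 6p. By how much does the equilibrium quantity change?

Δq = -183/7

Original equilibrium: p* = 288/7, q* = 629/7.
New equilibrium: 275 - 4.5p = -218 + 6p, so 493 = 10.5p and p' = 986/21; q' = 275 − 4.5(986/21) = 446/7.
Change in quantity: 446/7 − 629/7 = -183/7.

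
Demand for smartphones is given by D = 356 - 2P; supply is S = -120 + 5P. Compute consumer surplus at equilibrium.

Consumer surplus = 12100

Equilibrium: 356 - 2P = -120 + 5P gives P* = 68, Q* = 220.
Demand choke price (D = 0): P = 178.
CS = ½(178 − 68)(220) = 12100.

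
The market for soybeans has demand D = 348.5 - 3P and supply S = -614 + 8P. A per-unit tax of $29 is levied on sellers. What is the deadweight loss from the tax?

Deadweight loss = 10092/11

Pre-tax equilibrium: P* = 87.5, Q* = 86.
Tax on sellers shifts supply to S = -614 + 8(P − 29) = -846 + 8P.
348.5 - 3P = -846 + 8P gives buyer price Pb = 2389/22; sellers receive Ps = 2389/22 − 29 = 1751/22.
New quantity: Q = 348.5 − 3(2389/22) = 250/11.
DWL = ½ × 29 × (86 − 250/11) = 10092/11.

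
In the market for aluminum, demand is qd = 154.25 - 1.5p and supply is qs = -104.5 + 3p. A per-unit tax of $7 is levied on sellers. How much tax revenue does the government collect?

Tax revenue = 427

Pre-tax equilibrium: p* = 57.5, q* = 68.
Tax on sellers shifts supply to qs = -104.5 + 3(p − 7) = -125.5 + 3p.
154.25 - 1.5p = -125.5 + 3p gives buyer price pb = 373/6; sellers receive ps = 373/6 − 7 = 331/6.
New quantity: q = 154.25 − 1.5(373/6) = 61.
Revenue = 7 × 61 = 427.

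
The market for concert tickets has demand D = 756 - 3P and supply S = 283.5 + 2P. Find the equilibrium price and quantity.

Set D = S: 756 - 3P = 283.5 + 2P.
472.5 = 5P, so P* = 94.5.
Q* = 756 − 3(94.5) = 472.5.

P* = 94.5, Q* = 472.5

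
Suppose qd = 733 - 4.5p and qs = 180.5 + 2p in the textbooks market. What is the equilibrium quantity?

Set qd = qs: 733 - 4.5p = 180.5 + 2p.
552.5 = 6.5p, so p* = 85.
q* = 733 − 4.5(85) = 350.5.

q* = 350.5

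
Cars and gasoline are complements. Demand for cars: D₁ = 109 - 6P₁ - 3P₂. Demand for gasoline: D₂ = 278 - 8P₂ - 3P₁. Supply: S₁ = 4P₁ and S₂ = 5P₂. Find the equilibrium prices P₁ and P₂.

P₁ = 53/11, P₂ = 223/11

Market 1: 109 - 6P₁ - 3P₂ = 4P₁ → 10P₁ + 3P₂ = 109.
Market 2: 13P₂ + 3P₁ = 278.
Eliminating P₂: 13×(1) − 3×(2) gives 121P₁ = 583, so P₁ = 53/11.
Back-substitute into (2): P₂ = (278 − 3×53/11) / 13 = 223/11.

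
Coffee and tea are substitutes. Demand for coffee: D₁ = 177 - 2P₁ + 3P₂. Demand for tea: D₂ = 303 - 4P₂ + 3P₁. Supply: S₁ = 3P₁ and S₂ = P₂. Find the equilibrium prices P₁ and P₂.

Market 1: 177 - 2P₁ + 3P₂ = 3P₁ → 5P₁ - 3P₂ = 177.
Market 2: 5P₂ - 3P₁ = 303.
Eliminating P₂: 5×(1) + 3×(2) gives 16P₁ = 1794, so P₁ = 112.125.
Back-substitute into (2): P₂ = (303 + 3×112.125) / 5 = 127.875.

P₁ = 112.125, P₂ = 127.875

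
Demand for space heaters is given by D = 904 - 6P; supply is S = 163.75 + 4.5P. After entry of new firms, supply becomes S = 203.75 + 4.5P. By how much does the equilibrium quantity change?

ΔQ = 160/7

Original equilibrium: P* = 70.5, Q* = 481.
New equilibrium: 904 - 6P = 203.75 + 4.5P, so 700.25 = 10.5P and P' = 2801/42; Q' = 904 − 6(2801/42) = 3527/7.
Change in quantity: 3527/7 − 481 = 160/7.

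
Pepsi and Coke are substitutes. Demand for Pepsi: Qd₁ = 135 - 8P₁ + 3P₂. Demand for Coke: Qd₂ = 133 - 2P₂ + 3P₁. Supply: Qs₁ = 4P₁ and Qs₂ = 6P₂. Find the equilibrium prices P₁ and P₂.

Market 1: 135 - 8P₁ + 3P₂ = 4P₁ → 12P₁ - 3P₂ = 135.
Market 2: 8P₂ - 3P₁ = 133.
Eliminating P₂: 8×(1) + 3×(2) gives 87P₁ = 1479, so P₁ = 17.
Back-substitute into (2): P₂ = (133 + 3×17) / 8 = 23.

P₁ = 17, P₂ = 23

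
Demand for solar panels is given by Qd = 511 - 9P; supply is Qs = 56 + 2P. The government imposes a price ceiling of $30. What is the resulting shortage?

Shortage = 125

Equilibrium price would be P* = 455/11, so the ceiling at 30 binds.
At P = 30: Qd = 511 − 9(30) = 241, Qs = 56 + 2(30) = 116.
Shortage = 241 − 116 = 125.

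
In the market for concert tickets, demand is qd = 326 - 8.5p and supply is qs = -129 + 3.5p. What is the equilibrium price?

p* = 455/12

Set qd = qs: 326 - 8.5p = -129 + 3.5p.
455 = 12p, so p* = 455/12.
q* = 326 − 8.5(455/12) = 89/24.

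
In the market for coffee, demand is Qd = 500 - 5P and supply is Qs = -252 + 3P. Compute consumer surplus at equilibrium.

Consumer surplus = 90

Equilibrium: 500 - 5P = -252 + 3P gives P* = 94, Q* = 30.
Demand choke price (Qd = 0): P = 100.
CS = ½(100 − 94)(30) = 90.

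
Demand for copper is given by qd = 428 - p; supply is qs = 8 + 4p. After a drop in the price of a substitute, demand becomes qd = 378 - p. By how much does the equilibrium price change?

Original equilibrium: p* = 84, q* = 344.
New equilibrium: 378 - p = 8 + 4p, so 370 = 5p and p' = 74; q' = 378 − 1(74) = 304.
Change in price: 74 − 84 = -10.

Δp = -10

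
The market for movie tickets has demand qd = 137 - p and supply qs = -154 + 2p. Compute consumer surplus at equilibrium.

Consumer surplus = 800

Equilibrium: 137 - p = -154 + 2p gives p* = 97, q* = 40.
Demand choke price (qd = 0): p = 137.
CS = ½(137 − 97)(40) = 800.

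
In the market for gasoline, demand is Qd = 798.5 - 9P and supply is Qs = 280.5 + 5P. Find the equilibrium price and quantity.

P* = 37, Q* = 465.5

Set Qd = Qs: 798.5 - 9P = 280.5 + 5P.
518 = 14P, so P* = 37.
Q* = 798.5 − 9(37) = 465.5.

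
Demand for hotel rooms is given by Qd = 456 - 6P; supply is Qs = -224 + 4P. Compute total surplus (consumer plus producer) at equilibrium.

Equilibrium: 456 - 6P = -224 + 4P gives P* = 68, Q* = 48.
Demand choke price: P = 76; supply starts at P = 56.
CS = ½(76 − 68)(48) = 192; PS = ½(68 − 56)(48) = 288.

Total surplus = 480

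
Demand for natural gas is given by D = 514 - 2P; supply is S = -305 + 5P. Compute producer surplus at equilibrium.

Producer surplus = 7840

Equilibrium: 514 - 2P = -305 + 5P gives P* = 117, Q* = 280.
Supply starts at P = 61 (where S = 0).
PS = ½(117 − 61)(280) = 7840.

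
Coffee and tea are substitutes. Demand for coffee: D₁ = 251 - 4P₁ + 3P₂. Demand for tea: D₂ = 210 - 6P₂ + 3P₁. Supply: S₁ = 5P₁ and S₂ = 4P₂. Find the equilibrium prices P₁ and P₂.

P₁ = 3140/81, P₂ = 881/27

Market 1: 251 - 4P₁ + 3P₂ = 5P₁ → 9P₁ - 3P₂ = 251.
Market 2: 10P₂ - 3P₁ = 210.
Eliminating P₂: 10×(1) + 3×(2) gives 81P₁ = 3140, so P₁ = 3140/81.
Back-substitute into (2): P₂ = (210 + 3×3140/81) / 10 = 881/27.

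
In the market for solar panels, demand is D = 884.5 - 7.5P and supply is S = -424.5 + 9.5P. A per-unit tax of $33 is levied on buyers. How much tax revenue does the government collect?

Tax revenue = 378543/68

Pre-tax equilibrium: P* = 77, Q* = 307.
Tax on buyers shifts demand to D = 884.5 − 7.5(P + 33) = 637 - 7.5P.
637 - 7.5P = -424.5 + 9.5P gives seller price Ps = 2123/34; buyers pay Pb = 2123/34 + 33 = 3245/34.
New quantity: Q = 884.5 − 7.5(3245/34) = 11471/68.
Revenue = 33 × 11471/68 = 378543/68.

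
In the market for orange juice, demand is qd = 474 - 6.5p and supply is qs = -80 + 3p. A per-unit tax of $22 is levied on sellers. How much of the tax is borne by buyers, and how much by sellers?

Pre-tax equilibrium: p* = 1108/19, q* = 1804/19.
Tax on sellers shifts supply to qs = -80 + 3(p − 22) = -146 + 3p.
474 - 6.5p = -146 + 3p gives buyer price pb = 1240/19; sellers receive ps = 1240/19 − 22 = 822/19.
New quantity: q = 474 − 6.5(1240/19) = 946/19.
Buyer burden = 1240/19 − 1108/19 = 132/19; seller burden = 1108/19 − 822/19 = 286/19.

Buyers bear 132/19, sellers bear 286/19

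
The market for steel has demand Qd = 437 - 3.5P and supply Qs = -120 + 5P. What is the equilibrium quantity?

Q* = 3530/17

Set Qd = Qs: 437 - 3.5P = -120 + 5P.
557 = 8.5P, so P* = 1114/17.
Q* = 437 − 3.5(1114/17) = 3530/17.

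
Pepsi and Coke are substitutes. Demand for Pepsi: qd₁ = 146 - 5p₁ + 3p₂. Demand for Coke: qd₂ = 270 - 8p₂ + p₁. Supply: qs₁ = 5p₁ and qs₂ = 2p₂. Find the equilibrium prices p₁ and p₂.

Market 1: 146 - 5p₁ + 3p₂ = 5p₁ → 10p₁ - 3p₂ = 146.
Market 2: 10p₂ - p₁ = 270.
Eliminating p₂: 10×(1) + 3×(2) gives 97p₁ = 2270, so p₁ = 2270/97.
Back-substitute into (2): p₂ = (270 + 1×2270/97) / 10 = 2846/97.

p₁ = 2270/97, p₂ = 2846/97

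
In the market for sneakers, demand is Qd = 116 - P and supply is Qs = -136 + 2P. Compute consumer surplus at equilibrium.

Consumer surplus = 512

Equilibrium: 116 - P = -136 + 2P gives P* = 84, Q* = 32.
Demand choke price (Qd = 0): P = 116.
CS = ½(116 − 84)(32) = 512.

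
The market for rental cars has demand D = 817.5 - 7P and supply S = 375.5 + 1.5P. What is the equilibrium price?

Set D = S: 817.5 - 7P = 375.5 + 1.5P.
442 = 8.5P, so P* = 52.
Q* = 817.5 − 7(52) = 453.5.

P* = 52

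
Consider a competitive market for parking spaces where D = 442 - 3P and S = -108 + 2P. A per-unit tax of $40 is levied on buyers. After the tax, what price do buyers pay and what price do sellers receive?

Buyers pay $126, sellers receive $86

Pre-tax equilibrium: P* = 110, Q* = 112.
Tax on buyers shifts demand to D = 442 − 3(P + 40) = 322 - 3P.
322 - 3P = -108 + 2P gives seller price Ps = 86; buyers pay Pb = 86 + 40 = 126.
New quantity: Q = 442 − 3(126) = 64.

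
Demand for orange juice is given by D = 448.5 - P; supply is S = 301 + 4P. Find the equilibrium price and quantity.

Set D = S: 448.5 - P = 301 + 4P.
147.5 = 5P, so P* = 29.5.
Q* = 448.5 − 1(29.5) = 419.

P* = 29.5, Q* = 419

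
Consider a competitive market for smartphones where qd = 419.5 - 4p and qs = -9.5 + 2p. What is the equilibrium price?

p* = 71.5

Set qd = qs: 419.5 - 4p = -9.5 + 2p.
429 = 6p, so p* = 71.5.
q* = 419.5 − 4(71.5) = 133.5.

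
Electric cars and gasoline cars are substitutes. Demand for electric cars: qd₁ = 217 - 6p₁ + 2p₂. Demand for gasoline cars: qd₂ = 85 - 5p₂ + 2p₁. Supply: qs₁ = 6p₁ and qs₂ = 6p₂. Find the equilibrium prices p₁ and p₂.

p₁ = 19.9765625, p₂ = 11.359375

Market 1: 217 - 6p₁ + 2p₂ = 6p₁ → 12p₁ - 2p₂ = 217.
Market 2: 11p₂ - 2p₁ = 85.
Eliminating p₂: 11×(1) + 2×(2) gives 128p₁ = 2557, so p₁ = 19.9765625.
Back-substitute into (2): p₂ = (85 + 2×19.9765625) / 11 = 11.359375.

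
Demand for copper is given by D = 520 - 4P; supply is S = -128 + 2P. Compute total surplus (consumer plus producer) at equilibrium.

Total surplus = 2904

Equilibrium: 520 - 4P = -128 + 2P gives P* = 108, Q* = 88.
Demand choke price: P = 130; supply starts at P = 64.
CS = ½(130 − 108)(88) = 968; PS = ½(108 − 64)(88) = 1936.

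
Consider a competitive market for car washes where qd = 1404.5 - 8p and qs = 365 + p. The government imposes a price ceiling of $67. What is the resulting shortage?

Equilibrium price would be p* = 115.5, so the ceiling at 67 binds.
At p = 67: qd = 1404.5 − 8(67) = 868.5, qs = 365 + 1(67) = 432.
Shortage = 868.5 − 432 = 436.5.

Shortage = 436.5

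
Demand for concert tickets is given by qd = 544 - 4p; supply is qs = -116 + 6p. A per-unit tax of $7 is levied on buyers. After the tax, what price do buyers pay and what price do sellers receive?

Buyers pay $70.2, sellers receive $63.2

Pre-tax equilibrium: p* = 66, q* = 280.
Tax on buyers shifts demand to qd = 544 − 4(p + 7) = 516 - 4p.
516 - 4p = -116 + 6p gives seller price ps = 63.2; buyers pay pb = 63.2 + 7 = 70.2.
New quantity: q = 544 − 4(70.2) = 263.2.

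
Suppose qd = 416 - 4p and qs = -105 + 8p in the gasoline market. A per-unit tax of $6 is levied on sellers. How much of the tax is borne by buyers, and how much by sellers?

Pre-tax equilibrium: p* = 521/12, q* = 727/3.
Tax on sellers shifts supply to qs = -105 + 8(p − 6) = -153 + 8p.
416 - 4p = -153 + 8p gives buyer price pb = 569/12; sellers receive ps = 569/12 − 6 = 497/12.
New quantity: q = 416 − 4(569/12) = 679/3.
Buyer burden = 569/12 − 521/12 = 4; seller burden = 521/12 − 497/12 = 2.

Buyers bear $4, sellers bear $2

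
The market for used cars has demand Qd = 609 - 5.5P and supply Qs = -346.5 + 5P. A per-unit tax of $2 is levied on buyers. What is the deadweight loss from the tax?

Pre-tax equilibrium: P* = 91, Q* = 108.5.
Tax on buyers shifts demand to Qd = 609 − 5.5(P + 2) = 598 - 5.5P.
598 - 5.5P = -346.5 + 5P gives seller price Ps = 1889/21; buyers pay Pb = 1889/21 + 2 = 1931/21.
New quantity: Q = 609 − 5.5(1931/21) = 4337/42.
DWL = ½ × 2 × (108.5 − 4337/42) = 110/21.

Deadweight loss = 110/21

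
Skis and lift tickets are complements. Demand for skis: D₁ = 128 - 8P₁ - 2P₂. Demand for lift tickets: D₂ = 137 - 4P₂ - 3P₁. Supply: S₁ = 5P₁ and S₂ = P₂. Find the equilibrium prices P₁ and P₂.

Market 1: 128 - 8P₁ - 2P₂ = 5P₁ → 13P₁ + 2P₂ = 128.
Market 2: 5P₂ + 3P₁ = 137.
Eliminating P₂: 5×(1) − 2×(2) gives 59P₁ = 366, so P₁ = 366/59.
Back-substitute into (2): P₂ = (137 − 3×366/59) / 5 = 1397/59.

P₁ = 366/59, P₂ = 1397/59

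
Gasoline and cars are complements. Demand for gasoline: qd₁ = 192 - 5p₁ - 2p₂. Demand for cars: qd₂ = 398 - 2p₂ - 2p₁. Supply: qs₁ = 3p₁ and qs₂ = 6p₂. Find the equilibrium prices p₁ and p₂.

p₁ = 37/3, p₂ = 140/3

Market 1: 192 - 5p₁ - 2p₂ = 3p₁ → 8p₁ + 2p₂ = 192.
Market 2: 8p₂ + 2p₁ = 398.
Eliminating p₂: 8×(1) − 2×(2) gives 60p₁ = 740, so p₁ = 37/3.
Back-substitute into (2): p₂ = (398 − 2×37/3) / 8 = 140/3.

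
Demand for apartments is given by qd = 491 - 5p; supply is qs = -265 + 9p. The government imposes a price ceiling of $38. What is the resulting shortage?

Shortage = 224

Equilibrium price would be p* = 54, so the ceiling at 38 binds.
At p = 38: qd = 491 − 5(38) = 301, qs = -265 + 9(38) = 77.
Shortage = 301 − 77 = 224.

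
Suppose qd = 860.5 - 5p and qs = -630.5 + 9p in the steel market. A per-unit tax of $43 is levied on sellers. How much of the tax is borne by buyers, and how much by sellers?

Buyers bear 387/14, sellers bear 215/14

Pre-tax equilibrium: p* = 106.5, q* = 328.
Tax on sellers shifts supply to qs = -630.5 + 9(p − 43) = -1017.5 + 9p.
860.5 - 5p = -1017.5 + 9p gives buyer price pb = 939/7; sellers receive ps = 939/7 − 43 = 638/7.
New quantity: q = 860.5 − 5(939/7) = 2657/14.
Buyer burden = 939/7 − 106.5 = 387/14; seller burden = 106.5 − 638/7 = 215/14.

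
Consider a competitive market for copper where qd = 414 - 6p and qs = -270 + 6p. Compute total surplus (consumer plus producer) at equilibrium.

Total surplus = 864

Equilibrium: 414 - 6p = -270 + 6p gives p* = 57, q* = 72.
Demand choke price: p = 69; supply starts at p = 45.
CS = ½(69 − 57)(72) = 432; PS = ½(57 − 45)(72) = 432.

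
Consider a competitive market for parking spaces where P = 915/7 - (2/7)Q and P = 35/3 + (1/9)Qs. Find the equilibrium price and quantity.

Set the two price expressions equal: 915/7 - (2/7)Q = 35/3 + (1/9)Q.
2500/21 = (25/63)Q, so Q* = 300.
P* = 915/7 − (2/7)(300) = 45.

P* = 45, Q* = 300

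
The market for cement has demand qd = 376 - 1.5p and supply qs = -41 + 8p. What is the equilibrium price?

Set qd = qs: 376 - 1.5p = -41 + 8p.
417 = 9.5p, so p* = 834/19.
q* = 376 − 1.5(834/19) = 5893/19.

p* = 834/19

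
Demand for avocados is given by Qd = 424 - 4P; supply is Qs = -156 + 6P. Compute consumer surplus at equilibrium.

Consumer surplus = 4608

Equilibrium: 424 - 4P = -156 + 6P gives P* = 58, Q* = 192.
Demand choke price (Qd = 0): P = 106.
CS = ½(106 − 58)(192) = 4608.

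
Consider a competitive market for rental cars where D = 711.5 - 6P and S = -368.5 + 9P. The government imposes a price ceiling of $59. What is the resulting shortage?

Equilibrium price would be P* = 72, so the ceiling at 59 binds.
At P = 59: D = 711.5 − 6(59) = 357.5, S = -368.5 + 9(59) = 162.5.
Shortage = 357.5 − 162.5 = 195.

Shortage = 195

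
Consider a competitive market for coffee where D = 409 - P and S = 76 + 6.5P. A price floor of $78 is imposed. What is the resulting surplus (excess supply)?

Equilibrium price would be P* = 44.4, so the floor at 78 binds.
At P = 78: D = 331, S = 583.
Surplus = 583 − 331 = 252.

Surplus = 252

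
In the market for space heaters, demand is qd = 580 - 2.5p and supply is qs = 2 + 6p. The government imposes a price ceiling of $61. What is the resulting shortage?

Shortage = 59.5

Equilibrium price would be p* = 68, so the ceiling at 61 binds.
At p = 61: qd = 580 − 2.5(61) = 427.5, qs = 2 + 6(61) = 368.
Shortage = 427.5 − 368 = 59.5.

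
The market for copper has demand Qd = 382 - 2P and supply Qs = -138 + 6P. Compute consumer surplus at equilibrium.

Consumer surplus = 15876

Equilibrium: 382 - 2P = -138 + 6P gives P* = 65, Q* = 252.
Demand choke price (Qd = 0): P = 191.
CS = ½(191 − 65)(252) = 15876.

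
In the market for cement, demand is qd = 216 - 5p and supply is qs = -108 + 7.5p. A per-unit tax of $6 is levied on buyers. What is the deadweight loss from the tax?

Deadweight loss = 54

Pre-tax equilibrium: p* = 25.92, q* = 86.4.
Tax on buyers shifts demand to qd = 216 − 5(p + 6) = 186 - 5p.
186 - 5p = -108 + 7.5p gives seller price ps = 23.52; buyers pay pb = 23.52 + 6 = 29.52.
New quantity: q = 216 − 5(29.52) = 68.4.
DWL = ½ × 6 × (86.4 − 68.4) = 54.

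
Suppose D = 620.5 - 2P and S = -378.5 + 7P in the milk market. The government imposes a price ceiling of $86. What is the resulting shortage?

Shortage = 225

Equilibrium price would be P* = 111, so the ceiling at 86 binds.
At P = 86: D = 620.5 − 2(86) = 448.5, S = -378.5 + 7(86) = 223.5.
Shortage = 448.5 − 223.5 = 225.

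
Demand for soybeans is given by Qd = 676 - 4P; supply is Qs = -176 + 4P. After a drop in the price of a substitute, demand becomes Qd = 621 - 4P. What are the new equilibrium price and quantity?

P' = 99.625, Q' = 222.5

Original equilibrium: P* = 106.5, Q* = 250.
New equilibrium: 621 - 4P = -176 + 4P, so 797 = 8P and P' = 99.625; Q' = 621 − 4(99.625) = 222.5.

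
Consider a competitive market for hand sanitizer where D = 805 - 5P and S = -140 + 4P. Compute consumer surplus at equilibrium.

Consumer surplus = 7840

Equilibrium: 805 - 5P = -140 + 4P gives P* = 105, Q* = 280.
Demand choke price (D = 0): P = 161.
CS = ½(161 − 105)(280) = 7840.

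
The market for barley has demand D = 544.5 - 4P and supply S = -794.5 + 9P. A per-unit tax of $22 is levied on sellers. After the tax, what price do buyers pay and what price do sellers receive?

Buyers pay 1537/13, sellers receive 1251/13

Pre-tax equilibrium: P* = 103, Q* = 132.5.
Tax on sellers shifts supply to S = -794.5 + 9(P − 22) = -992.5 + 9P.
544.5 - 4P = -992.5 + 9P gives buyer price Pb = 1537/13; sellers receive Ps = 1537/13 − 22 = 1251/13.
New quantity: Q = 544.5 − 4(1537/13) = 1861/26.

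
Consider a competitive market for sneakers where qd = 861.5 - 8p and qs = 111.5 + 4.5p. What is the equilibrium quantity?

Set qd = qs: 861.5 - 8p = 111.5 + 4.5p.
750 = 12.5p, so p* = 60.
q* = 861.5 − 8(60) = 381.5.

q* = 381.5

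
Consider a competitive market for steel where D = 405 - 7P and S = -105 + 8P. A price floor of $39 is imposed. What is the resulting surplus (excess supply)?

Equilibrium price would be P* = 34, so the floor at 39 binds.
At P = 39: D = 132, S = 207.
Surplus = 207 − 132 = 75.

Surplus = 75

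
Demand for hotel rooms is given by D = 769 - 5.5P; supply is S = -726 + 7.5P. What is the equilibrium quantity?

Q* = 136.5

Set D = S: 769 - 5.5P = -726 + 7.5P.
1495 = 13P, so P* = 115.
Q* = 769 − 5.5(115) = 136.5.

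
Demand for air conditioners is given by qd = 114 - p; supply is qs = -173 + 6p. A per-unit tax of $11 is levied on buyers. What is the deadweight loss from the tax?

Deadweight loss = 363/7

Pre-tax equilibrium: p* = 41, q* = 73.
Tax on buyers shifts demand to qd = 114 − 1(p + 11) = 103 - p.
103 - p = -173 + 6p gives seller price ps = 276/7; buyers pay pb = 276/7 + 11 = 353/7.
New quantity: q = 114 − 1(353/7) = 445/7.
DWL = ½ × 11 × (73 − 445/7) = 363/7.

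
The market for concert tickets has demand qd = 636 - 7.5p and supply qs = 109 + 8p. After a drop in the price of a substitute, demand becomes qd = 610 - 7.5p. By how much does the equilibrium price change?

Δp = -52/31

Original equilibrium: p* = 34, q* = 381.
New equilibrium: 610 - 7.5p = 109 + 8p, so 501 = 15.5p and p' = 1002/31; q' = 610 − 7.5(1002/31) = 11395/31.
Change in price: 1002/31 − 34 = -52/31.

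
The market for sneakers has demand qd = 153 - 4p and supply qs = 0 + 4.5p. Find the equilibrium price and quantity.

Set qd = qs: 153 - 4p = 0 + 4.5p.
153 = 8.5p, so p* = 18.
q* = 153 − 4(18) = 81.

p* = 18, q* = 81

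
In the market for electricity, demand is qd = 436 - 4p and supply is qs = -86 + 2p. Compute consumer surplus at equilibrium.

Equilibrium: 436 - 4p = -86 + 2p gives p* = 87, q* = 88.
Demand choke price (qd = 0): p = 109.
CS = ½(109 − 87)(88) = 968.

Consumer surplus = 968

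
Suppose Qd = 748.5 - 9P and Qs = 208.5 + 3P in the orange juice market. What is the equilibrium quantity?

Set Qd = Qs: 748.5 - 9P = 208.5 + 3P.
540 = 12P, so P* = 45.
Q* = 748.5 − 9(45) = 343.5.

Q* = 343.5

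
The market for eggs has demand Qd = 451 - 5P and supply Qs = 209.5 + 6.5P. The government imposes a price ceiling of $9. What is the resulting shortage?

Equilibrium price would be P* = 21, so the ceiling at 9 binds.
At P = 9: Qd = 451 − 5(9) = 406, Qs = 209.5 + 6.5(9) = 268.
Shortage = 406 − 268 = 138.

Shortage = 138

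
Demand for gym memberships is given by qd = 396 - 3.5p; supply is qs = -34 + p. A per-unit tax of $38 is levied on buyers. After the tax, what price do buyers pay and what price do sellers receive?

Buyers pay $104, sellers receive $66

Pre-tax equilibrium: p* = 860/9, q* = 554/9.
Tax on buyers shifts demand to qd = 396 − 3.5(p + 38) = 263 - 3.5p.
263 - 3.5p = -34 + p gives seller price ps = 66; buyers pay pb = 66 + 38 = 104.
New quantity: q = 396 − 3.5(104) = 32.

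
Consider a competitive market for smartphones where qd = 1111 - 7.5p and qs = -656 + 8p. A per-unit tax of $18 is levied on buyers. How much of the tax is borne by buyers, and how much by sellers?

Pre-tax equilibrium: p* = 114, q* = 256.
Tax on buyers shifts demand to qd = 1111 − 7.5(p + 18) = 976 - 7.5p.
976 - 7.5p = -656 + 8p gives seller price ps = 3264/31; buyers pay pb = 3264/31 + 18 = 3822/31.
New quantity: q = 1111 − 7.5(3822/31) = 5776/31.
Buyer burden = 3822/31 − 114 = 288/31; seller burden = 114 − 3264/31 = 270/31.

Buyers bear 288/31, sellers bear 270/31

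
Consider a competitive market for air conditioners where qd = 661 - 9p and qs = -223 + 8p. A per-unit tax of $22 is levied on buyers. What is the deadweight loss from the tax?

Pre-tax equilibrium: p* = 52, q* = 193.
Tax on buyers shifts demand to qd = 661 − 9(p + 22) = 463 - 9p.
463 - 9p = -223 + 8p gives seller price ps = 686/17; buyers pay pb = 686/17 + 22 = 1060/17.
New quantity: q = 661 − 9(1060/17) = 1697/17.
DWL = ½ × 22 × (193 − 1697/17) = 17424/17.

Deadweight loss = 17424/17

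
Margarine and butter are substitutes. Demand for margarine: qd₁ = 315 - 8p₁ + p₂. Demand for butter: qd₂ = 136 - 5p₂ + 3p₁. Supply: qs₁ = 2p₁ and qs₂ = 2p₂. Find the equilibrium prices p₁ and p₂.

p₁ = 2341/67, p₂ = 2305/67

Market 1: 315 - 8p₁ + p₂ = 2p₁ → 10p₁ - p₂ = 315.
Market 2: 7p₂ - 3p₁ = 136.
Eliminating p₂: 7×(1) + 1×(2) gives 67p₁ = 2341, so p₁ = 2341/67.
Back-substitute into (2): p₂ = (136 + 3×2341/67) / 7 = 2305/67.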